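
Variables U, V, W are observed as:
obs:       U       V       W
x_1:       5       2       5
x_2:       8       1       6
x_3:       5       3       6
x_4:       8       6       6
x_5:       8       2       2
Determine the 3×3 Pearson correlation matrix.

Step 1 — column means:
  mean(U) = (5 + 8 + 5 + 8 + 8) / 5 = 34/5 = 6.8
  mean(V) = (2 + 1 + 3 + 6 + 2) / 5 = 14/5 = 2.8
  mean(W) = (5 + 6 + 6 + 6 + 2) / 5 = 25/5 = 5

Step 2 — sample variances and covariances s[i,j] = (1/(n-1)) · Σ_k (x_{k,i} - mean_i) · (x_{k,j} - mean_j), with n-1 = 4:
  s[U,U] = ((-1.8)·(-1.8) + (1.2)·(1.2) + (-1.8)·(-1.8) + (1.2)·(1.2) + (1.2)·(1.2)) / 4 = 10.8/4 = 2.7
  s[U,V] = ((-1.8)·(-0.8) + (1.2)·(-1.8) + (-1.8)·(0.2) + (1.2)·(3.2) + (1.2)·(-0.8)) / 4 = 1.8/4 = 0.45
  s[U,W] = ((-1.8)·(0) + (1.2)·(1) + (-1.8)·(1) + (1.2)·(1) + (1.2)·(-3)) / 4 = -3/4 = -0.75
  s[V,V] = ((-0.8)·(-0.8) + (-1.8)·(-1.8) + (0.2)·(0.2) + (3.2)·(3.2) + (-0.8)·(-0.8)) / 4 = 14.8/4 = 3.7
  s[V,W] = ((-0.8)·(0) + (-1.8)·(1) + (0.2)·(1) + (3.2)·(1) + (-0.8)·(-3)) / 4 = 4/4 = 1
  s[W,W] = ((0)·(0) + (1)·(1) + (1)·(1) + (1)·(1) + (-3)·(-3)) / 4 = 12/4 = 3
  Sample standard deviations s_i = √(s[i,i]):
  s(U) = √(2.7) = 1.6432
  s(V) = √(3.7) = 1.9235
  s(W) = √(3) = 1.7321

Step 3 — r_{ij} = s_{ij} / (s_i · s_j):
  r[U,U] = 1 (diagonal).
  r[U,V] = 0.45 / (1.6432 · 1.9235) = 0.45 / 3.1607 = 0.1424
  r[U,W] = -0.75 / (1.6432 · 1.7321) = -0.75 / 2.846 = -0.2635
  r[V,V] = 1 (diagonal).
  r[V,W] = 1 / (1.9235 · 1.7321) = 1 / 3.3317 = 0.3002
  r[W,W] = 1 (diagonal).

R is symmetric with unit diagonal. Assembling:

R = [[1, 0.1424, -0.2635],
 [0.1424, 1, 0.3002],
 [-0.2635, 0.3002, 1]]


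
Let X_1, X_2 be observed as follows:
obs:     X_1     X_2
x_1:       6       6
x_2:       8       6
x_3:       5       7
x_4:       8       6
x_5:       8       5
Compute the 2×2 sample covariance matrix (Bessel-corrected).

Step 1 — column means:
  mean(X_1) = (6 + 8 + 5 + 8 + 8) / 5 = 35/5 = 7
  mean(X_2) = (6 + 6 + 7 + 6 + 5) / 5 = 30/5 = 6

Step 2 — sample covariance S[i,j] = (1/(n-1)) · Σ_k (x_{k,i} - mean_i) · (x_{k,j} - mean_j), with n-1 = 4.
  S[X_1,X_1] = ((-1)·(-1) + (1)·(1) + (-2)·(-2) + (1)·(1) + (1)·(1)) / 4 = 8/4 = 2
  S[X_1,X_2] = ((-1)·(0) + (1)·(0) + (-2)·(1) + (1)·(0) + (1)·(-1)) / 4 = -3/4 = -0.75
  S[X_2,X_2] = ((0)·(0) + (0)·(0) + (1)·(1) + (0)·(0) + (-1)·(-1)) / 4 = 2/4 = 0.5

S is symmetric (S[j,i] = S[i,j]). Assembling:

S = [[2, -0.75],
 [-0.75, 0.5]]


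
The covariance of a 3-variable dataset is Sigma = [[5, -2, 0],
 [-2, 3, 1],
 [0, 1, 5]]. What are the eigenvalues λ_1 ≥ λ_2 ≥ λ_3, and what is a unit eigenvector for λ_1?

Step 1 — characteristic polynomial p(λ) = det(λI - Sigma) = λ³ - tr·λ² + c_1·λ - det, where tr = trace, c_1 = sum of the principal 2×2 minors, det = det(Sigma):
  tr = 5 + 3 + 5 = 13,
  c_1 = (5·3 - (-2)²) + (5·5 - (0)²) + (3·5 - (1)²) = 11 + 25 + 14 = 50,
  det = 5·(3·5 - (1)²) - (-2)·((-2)·5 - (1)·(0)) + (0)·((-2)·(1) - 3·(0)) = 5·(14) - (-2)·(-10) + (0)·(-2) = 50.
  So p(λ) = λ³ - 13λ² + 50λ - 50.
Step 2 — look for an integer root (rational root theorem: any rational root is an integer divisor of 50). Testing λ = 5:
  p(5) = 125 - 325 + 250 - 50 = 0  ✓
  Dividing out (λ - 5): p(λ) = (λ - 5)(λ² - 8λ + 10).
Step 3 — remaining eigenvalues from the quadratic λ² - 8λ + 10 = 0:
  Δ = 8² - 4·10 = 64 - 40 = 24,  λ = (8 ± √24)/2 = (8 ± 4.899)/2 ≈ 6.4495 or 1.5505.
  Sorted: λ_1 = 6.4495,  λ_2 = 5,  λ_3 = 1.5505  (check: sum = 13 = tr ✓).

Step 4 — unit eigenvector for λ_1 ≈ 6.4495: v spans the null space of (Sigma - λ_1 I), whose rows are
  r_1 = (-1.4495, -2, 0),  r_2 = (-2, -3.4495, 1),  r_3 = (0, 1, -1.4495).
  v is orthogonal to every row, so take v ∝ r_1 × r_2 = ((-2)·(1) - (0)·(-3.4495), (0)·(-2) - (-1.4495)·(1), (-1.4495)·(-3.4495) - (-2)·(-2)) ≈ (-2, 1.4495, 1).
  Rescale (multiply by -1 so the first nonzero entry is positive): u = (2, -1.4495, -1).
  ||u|| = √((2)² + (-1.4495)² + (-1)²) = √(7.101) ≈ 2.6648,  v_1 = u/||u|| ≈ (0.7505, -0.5439, -0.3753) (||v_1|| = 1).

λ_1 = 6.4495,  λ_2 = 5,  λ_3 = 1.5505;  v_1 ≈ (0.7505, -0.5439, -0.3753)


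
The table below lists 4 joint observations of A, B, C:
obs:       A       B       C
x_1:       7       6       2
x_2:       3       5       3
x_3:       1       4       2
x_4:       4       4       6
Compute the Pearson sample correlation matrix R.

Step 1 — column means:
  mean(A) = (7 + 3 + 1 + 4) / 4 = 15/4 = 3.75
  mean(B) = (6 + 5 + 4 + 4) / 4 = 19/4 = 4.75
  mean(C) = (2 + 3 + 2 + 6) / 4 = 13/4 = 3.25

Step 2 — sample variances and covariances s[i,j] = (1/(n-1)) · Σ_k (x_{k,i} - mean_i) · (x_{k,j} - mean_j), with n-1 = 3:
  s[A,A] = ((3.25)·(3.25) + (-0.75)·(-0.75) + (-2.75)·(-2.75) + (0.25)·(0.25)) / 3 = 18.75/3 = 6.25
  s[A,B] = ((3.25)·(1.25) + (-0.75)·(0.25) + (-2.75)·(-0.75) + (0.25)·(-0.75)) / 3 = 5.75/3 = 1.9167
  s[A,C] = ((3.25)·(-1.25) + (-0.75)·(-0.25) + (-2.75)·(-1.25) + (0.25)·(2.75)) / 3 = 0.25/3 = 0.0833
  s[B,B] = ((1.25)·(1.25) + (0.25)·(0.25) + (-0.75)·(-0.75) + (-0.75)·(-0.75)) / 3 = 2.75/3 = 0.9167
  s[B,C] = ((1.25)·(-1.25) + (0.25)·(-0.25) + (-0.75)·(-1.25) + (-0.75)·(2.75)) / 3 = -2.75/3 = -0.9167
  s[C,C] = ((-1.25)·(-1.25) + (-0.25)·(-0.25) + (-1.25)·(-1.25) + (2.75)·(2.75)) / 3 = 10.75/3 = 3.5833
  Sample standard deviations s_i = √(s[i,i]):
  s(A) = √(6.25) = 2.5
  s(B) = √(0.9167) = 0.9574
  s(C) = √(3.5833) = 1.893

Step 3 — r_{ij} = s_{ij} / (s_i · s_j):
  r[A,A] = 1 (diagonal).
  r[A,B] = 1.9167 / (2.5 · 0.9574) = 1.9167 / 2.3936 = 0.8008
  r[A,C] = 0.0833 / (2.5 · 1.893) = 0.0833 / 4.7324 = 0.0176
  r[B,B] = 1 (diagonal).
  r[B,C] = -0.9167 / (0.9574 · 1.893) = -0.9167 / 1.8124 = -0.5058
  r[C,C] = 1 (diagonal).

R is symmetric with unit diagonal. Assembling:

R = [[1, 0.8008, 0.0176],
 [0.8008, 1, -0.5058],
 [0.0176, -0.5058, 1]]


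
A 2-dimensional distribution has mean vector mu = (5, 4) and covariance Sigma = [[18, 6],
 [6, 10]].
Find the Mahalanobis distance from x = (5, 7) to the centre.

Step 1 — centre the observation: (x - mu) = (0, 3).

Step 2 — invert Sigma. det(Sigma) = 18·10 - (6)² = 144.
  Sigma^{-1} = (1/det) · [[d, -b], [-b, a]] = [[0.0694, -0.0417],
 [-0.0417, 0.125]].

Step 3 — form the quadratic (x - mu)^T · Sigma^{-1} · (x - mu):
  Sigma^{-1} · (x - mu) = (-0.125, 0.375).
  (x - mu)^T · [Sigma^{-1} · (x - mu)] = (0)·(-0.125) + (3)·(0.375) = 1.125.

Step 4 — take square root: d = √(1.125) ≈ 1.0607.

d(x, mu) = √(1.125) ≈ 1.0607


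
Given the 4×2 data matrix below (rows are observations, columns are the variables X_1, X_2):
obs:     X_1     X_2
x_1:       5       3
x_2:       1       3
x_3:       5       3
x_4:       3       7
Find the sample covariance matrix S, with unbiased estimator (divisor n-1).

Step 1 — column means:
  mean(X_1) = (5 + 1 + 5 + 3) / 4 = 14/4 = 3.5
  mean(X_2) = (3 + 3 + 3 + 7) / 4 = 16/4 = 4

Step 2 — sample covariance S[i,j] = (1/(n-1)) · Σ_k (x_{k,i} - mean_i) · (x_{k,j} - mean_j), with n-1 = 3.
  S[X_1,X_1] = ((1.5)·(1.5) + (-2.5)·(-2.5) + (1.5)·(1.5) + (-0.5)·(-0.5)) / 3 = 11/3 = 3.6667
  S[X_1,X_2] = ((1.5)·(-1) + (-2.5)·(-1) + (1.5)·(-1) + (-0.5)·(3)) / 3 = -2/3 = -0.6667
  S[X_2,X_2] = ((-1)·(-1) + (-1)·(-1) + (-1)·(-1) + (3)·(3)) / 3 = 12/3 = 4

S is symmetric (S[j,i] = S[i,j]). Assembling:

S = [[3.6667, -0.6667],
 [-0.6667, 4]]


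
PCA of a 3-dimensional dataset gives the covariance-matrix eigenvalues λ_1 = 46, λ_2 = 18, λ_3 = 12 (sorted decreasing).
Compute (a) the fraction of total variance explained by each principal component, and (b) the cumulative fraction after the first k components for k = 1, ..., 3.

Step 1 — total variance = trace(Sigma) = Σ λ_i = 46 + 18 + 12 = 76.

Step 2 — fraction explained by component i = λ_i / Σ λ:
  PC1: 46/76 = 0.6053
  PC2: 18/76 = 0.2368
  PC3: 12/76 = 0.1579

Step 3 — cumulative fraction after k components = (λ_1 + ... + λ_k) / Σ λ:
  k = 1: 46/76 = 0.6053
  k = 2: (46 + 18)/76 = 64/76 = 0.8421
  k = 3: (46 + 18 + 12)/76 = 76/76 = 1

Summary (fraction, with percent):

explained: PC1 0.6053 (60.53%), PC2 0.2368 (23.68%), PC3 0.1579 (15.79%);  cumulative: 0.6053, 0.8421, 1


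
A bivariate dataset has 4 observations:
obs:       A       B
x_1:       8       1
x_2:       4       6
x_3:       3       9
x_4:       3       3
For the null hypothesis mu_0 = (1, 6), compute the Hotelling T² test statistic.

Step 1 — sample mean vector:
  mean(A) = (8 + 4 + 3 + 3) / 4 = 18/4 = 4.5
  mean(B) = (1 + 6 + 9 + 3) / 4 = 19/4 = 4.75
  x̄ = (4.5, 4.75),  deviation x̄ - mu_0 = (4.5, 4.75) - (1, 6) = (3.5, -1.25).

Step 2 — sample covariance matrix, S[i,j] = (1/(n-1)) · Σ_k (x_{k,i} - mean_i) · (x_{k,j} - mean_j), divisor n-1 = 3:
  S[A,A] = ((3.5)·(3.5) + (-0.5)·(-0.5) + (-1.5)·(-1.5) + (-1.5)·(-1.5)) / 3 = 17/3 = 5.6667
  S[A,B] = ((3.5)·(-3.75) + (-0.5)·(1.25) + (-1.5)·(4.25) + (-1.5)·(-1.75)) / 3 = -17.5/3 = -5.8333
  S[B,B] = ((-3.75)·(-3.75) + (1.25)·(1.25) + (4.25)·(4.25) + (-1.75)·(-1.75)) / 3 = 36.75/3 = 12.25
  S = [[5.6667, -5.8333],
 [-5.8333, 12.25]].

Step 3 — invert S. det(S) = 5.6667·12.25 - (-5.8333)² = 35.3889.
  S^{-1} = (1/det) · [[d, -b], [-b, a]] = [[0.3462, 0.1648],
 [0.1648, 0.1601]].

Step 4 — quadratic form (x̄ - mu_0)^T · S^{-1} · (x̄ - mu_0):
  S^{-1} · (x̄ - mu_0) = (1.0055, 0.3768),
  (x̄ - mu_0)^T · [...] = (3.5)·(1.0055) + (-1.25)·(0.3768) = 3.0483.

Step 5 — scale by n: T² = 4 · 3.0483 = 12.1931.

T² ≈ 12.1931


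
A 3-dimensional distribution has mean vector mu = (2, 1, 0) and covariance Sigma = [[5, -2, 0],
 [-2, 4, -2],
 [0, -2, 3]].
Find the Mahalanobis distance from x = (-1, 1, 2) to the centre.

Step 1 — centre the observation: (x - mu) = (-3, 0, 2).

Step 2 — invert Sigma (cofactor / det for 3×3, or solve directly):
  Sigma^{-1} = [[0.2857, 0.2143, 0.1429],
 [0.2143, 0.5357, 0.3571],
 [0.1429, 0.3571, 0.5714]].

Step 3 — form the quadratic (x - mu)^T · Sigma^{-1} · (x - mu):
  Sigma^{-1} · (x - mu) = (-0.5714, 0.0714, 0.7143).
  (x - mu)^T · [Sigma^{-1} · (x - mu)] = (-3)·(-0.5714) + (0)·(0.0714) + (2)·(0.7143) = 3.1429.

Step 4 — take square root: d = √(3.1429) ≈ 1.7728.

d(x, mu) = √(3.1429) ≈ 1.7728


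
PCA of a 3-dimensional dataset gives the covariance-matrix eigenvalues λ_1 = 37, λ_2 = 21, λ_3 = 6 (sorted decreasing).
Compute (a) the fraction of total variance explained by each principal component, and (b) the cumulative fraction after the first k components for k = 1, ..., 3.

Step 1 — total variance = trace(Sigma) = Σ λ_i = 37 + 21 + 6 = 64.

Step 2 — fraction explained by component i = λ_i / Σ λ:
  PC1: 37/64 = 0.5781
  PC2: 21/64 = 0.3281
  PC3: 6/64 = 0.0938

Step 3 — cumulative fraction after k components = (λ_1 + ... + λ_k) / Σ λ:
  k = 1: 37/64 = 0.5781
  k = 2: (37 + 21)/64 = 58/64 = 0.9062
  k = 3: (37 + 21 + 6)/64 = 64/64 = 1

Summary (fraction, with percent):

explained: PC1 0.5781 (57.81%), PC2 0.3281 (32.81%), PC3 0.0938 (9.38%);  cumulative: 0.5781, 0.9062, 1


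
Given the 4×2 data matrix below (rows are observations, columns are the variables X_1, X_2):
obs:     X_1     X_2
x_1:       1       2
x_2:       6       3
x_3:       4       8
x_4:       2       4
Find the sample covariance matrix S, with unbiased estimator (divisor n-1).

Step 1 — column means:
  mean(X_1) = (1 + 6 + 4 + 2) / 4 = 13/4 = 3.25
  mean(X_2) = (2 + 3 + 8 + 4) / 4 = 17/4 = 4.25

Step 2 — sample covariance S[i,j] = (1/(n-1)) · Σ_k (x_{k,i} - mean_i) · (x_{k,j} - mean_j), with n-1 = 3.
  S[X_1,X_1] = ((-2.25)·(-2.25) + (2.75)·(2.75) + (0.75)·(0.75) + (-1.25)·(-1.25)) / 3 = 14.75/3 = 4.9167
  S[X_1,X_2] = ((-2.25)·(-2.25) + (2.75)·(-1.25) + (0.75)·(3.75) + (-1.25)·(-0.25)) / 3 = 4.75/3 = 1.5833
  S[X_2,X_2] = ((-2.25)·(-2.25) + (-1.25)·(-1.25) + (3.75)·(3.75) + (-0.25)·(-0.25)) / 3 = 20.75/3 = 6.9167

S is symmetric (S[j,i] = S[i,j]). Assembling:

S = [[4.9167, 1.5833],
 [1.5833, 6.9167]]


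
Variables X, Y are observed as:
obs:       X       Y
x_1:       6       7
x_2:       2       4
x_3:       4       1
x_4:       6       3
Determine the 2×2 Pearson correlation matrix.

Step 1 — column means:
  mean(X) = (6 + 2 + 4 + 6) / 4 = 18/4 = 4.5
  mean(Y) = (7 + 4 + 1 + 3) / 4 = 15/4 = 3.75

Step 2 — sample variances and covariances s[i,j] = (1/(n-1)) · Σ_k (x_{k,i} - mean_i) · (x_{k,j} - mean_j), with n-1 = 3:
  s[X,X] = ((1.5)·(1.5) + (-2.5)·(-2.5) + (-0.5)·(-0.5) + (1.5)·(1.5)) / 3 = 11/3 = 3.6667
  s[X,Y] = ((1.5)·(3.25) + (-2.5)·(0.25) + (-0.5)·(-2.75) + (1.5)·(-0.75)) / 3 = 4.5/3 = 1.5
  s[Y,Y] = ((3.25)·(3.25) + (0.25)·(0.25) + (-2.75)·(-2.75) + (-0.75)·(-0.75)) / 3 = 18.75/3 = 6.25
  Sample standard deviations s_i = √(s[i,i]):
  s(X) = √(3.6667) = 1.9149
  s(Y) = √(6.25) = 2.5

Step 3 — r_{ij} = s_{ij} / (s_i · s_j):
  r[X,X] = 1 (diagonal).
  r[X,Y] = 1.5 / (1.9149 · 2.5) = 1.5 / 4.7871 = 0.3133
  r[Y,Y] = 1 (diagonal).

R is symmetric with unit diagonal. Assembling:

R = [[1, 0.3133],
 [0.3133, 1]]


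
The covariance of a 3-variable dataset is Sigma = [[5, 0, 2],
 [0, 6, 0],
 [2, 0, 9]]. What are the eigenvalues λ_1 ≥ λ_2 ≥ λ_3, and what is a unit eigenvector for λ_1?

Step 1 — characteristic polynomial p(λ) = det(λI - Sigma) = λ³ - tr·λ² + c_1·λ - det, where tr = trace, c_1 = sum of the principal 2×2 minors, det = det(Sigma):
  tr = 5 + 6 + 9 = 20,
  c_1 = (5·6 - (0)²) + (5·9 - (2)²) + (6·9 - (0)²) = 30 + 41 + 54 = 125,
  det = 5·(6·9 - (0)²) - (0)·((0)·9 - (0)·(2)) + (2)·((0)·(0) - 6·(2)) = 5·(54) - (0)·(0) + (2)·(-12) = 246.
  So p(λ) = λ³ - 20λ² + 125λ - 246.
Step 2 — look for an integer root (rational root theorem: any rational root is an integer divisor of 246). Testing λ = 6:
  p(6) = 216 - 720 + 750 - 246 = 0  ✓
  Dividing out (λ - 6): p(λ) = (λ - 6)(λ² - 14λ + 41).
Step 3 — remaining eigenvalues from the quadratic λ² - 14λ + 41 = 0:
  Δ = 14² - 4·41 = 196 - 164 = 32,  λ = (14 ± √32)/2 = (14 ± 5.6569)/2 ≈ 9.8284 or 4.1716.
  Sorted: λ_1 = 9.8284,  λ_2 = 6,  λ_3 = 4.1716  (check: sum = 20 = tr ✓).

Step 4 — unit eigenvector for λ_1 ≈ 9.8284: v spans the null space of (Sigma - λ_1 I), whose rows are
  r_1 = (-4.8284, 0, 2),  r_2 = (0, -3.8284, 0),  r_3 = (2, 0, -0.8284).
  v is orthogonal to every row, so take v ∝ r_1 × r_2 = ((0)·(0) - (2)·(-3.8284), (2)·(0) - (-4.8284)·(0), (-4.8284)·(-3.8284) - (0)·(0)) ≈ (7.6569, 0, 18.4853).
  Let u = (7.6569, 0, 18.4853).
  ||u|| = √((7.6569)² + (0)² + (18.4853)²) = √(400.333) ≈ 20.0083,  v_1 = u/||u|| ≈ (0.3827, 0, 0.9239) (||v_1|| = 1).

λ_1 = 9.8284,  λ_2 = 6,  λ_3 = 4.1716;  v_1 ≈ (0.3827, 0, 0.9239)


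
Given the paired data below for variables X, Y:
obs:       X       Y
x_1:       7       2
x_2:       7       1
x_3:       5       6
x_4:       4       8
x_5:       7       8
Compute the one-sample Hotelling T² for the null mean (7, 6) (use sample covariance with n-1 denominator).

Step 1 — sample mean vector:
  mean(X) = (7 + 7 + 5 + 4 + 7) / 5 = 30/5 = 6
  mean(Y) = (2 + 1 + 6 + 8 + 8) / 5 = 25/5 = 5
  x̄ = (6, 5),  deviation x̄ - mu_0 = (6, 5) - (7, 6) = (-1, -1).

Step 2 — sample covariance matrix, S[i,j] = (1/(n-1)) · Σ_k (x_{k,i} - mean_i) · (x_{k,j} - mean_j), divisor n-1 = 4:
  S[X,X] = ((1)·(1) + (1)·(1) + (-1)·(-1) + (-2)·(-2) + (1)·(1)) / 4 = 8/4 = 2
  S[X,Y] = ((1)·(-3) + (1)·(-4) + (-1)·(1) + (-2)·(3) + (1)·(3)) / 4 = -11/4 = -2.75
  S[Y,Y] = ((-3)·(-3) + (-4)·(-4) + (1)·(1) + (3)·(3) + (3)·(3)) / 4 = 44/4 = 11
  S = [[2, -2.75],
 [-2.75, 11]].

Step 3 — invert S. det(S) = 2·11 - (-2.75)² = 14.4375.
  S^{-1} = (1/det) · [[d, -b], [-b, a]] = [[0.7619, 0.1905],
 [0.1905, 0.1385]].

Step 4 — quadratic form (x̄ - mu_0)^T · S^{-1} · (x̄ - mu_0):
  S^{-1} · (x̄ - mu_0) = (-0.9524, -0.329),
  (x̄ - mu_0)^T · [...] = (-1)·(-0.9524) + (-1)·(-0.329) = 1.2814.

Step 5 — scale by n: T² = 5 · 1.2814 = 6.4069.

T² ≈ 6.4069


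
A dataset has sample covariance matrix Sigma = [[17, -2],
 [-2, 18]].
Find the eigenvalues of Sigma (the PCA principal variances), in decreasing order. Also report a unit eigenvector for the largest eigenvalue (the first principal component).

Step 1 — characteristic polynomial of 2×2 Sigma:
  det(Sigma - λI) = λ² - trace · λ + det = 0.
  trace = 17 + 18 = 35, det = 17·18 - (-2)² = 302.
Step 2 — discriminant:
  Δ = trace² - 4·det = 1225 - 1208 = 17.
Step 3 — eigenvalues:
  λ = (trace ± √Δ)/2 = (35 ± 4.1231)/2,
  λ_1 = 19.5616,  λ_2 = 15.4384.

Step 4 — unit eigenvector for λ_1: solve (Sigma - λ_1 I)v = 0. First row:
  (17 - 19.5616)·v_x + (-2)·v_y = 0, i.e. (-2.5616)·v_x + (-2)·v_y = 0,
  so v ∝ (b, λ_1 - a) = (-2, 2.5616); multiply by -1 so the first entry is positive: u = (2, -2.5616).
  ||u|| = √((2)² + (-2.5616)²) = √(10.5616) ≈ 3.2499,
  v_1 = u/||u|| ≈ (0.6154, -0.7882) (||v_1|| = 1).

λ_1 = 19.5616,  λ_2 = 15.4384;  v_1 ≈ (0.6154, -0.7882)


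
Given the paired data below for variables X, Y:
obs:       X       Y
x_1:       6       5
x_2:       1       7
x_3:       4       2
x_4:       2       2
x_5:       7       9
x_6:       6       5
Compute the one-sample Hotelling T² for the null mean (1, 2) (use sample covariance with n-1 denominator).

Step 1 — sample mean vector:
  mean(X) = (6 + 1 + 4 + 2 + 7 + 6) / 6 = 26/6 = 4.3333
  mean(Y) = (5 + 7 + 2 + 2 + 9 + 5) / 6 = 30/6 = 5
  x̄ = (4.3333, 5),  deviation x̄ - mu_0 = (4.3333, 5) - (1, 2) = (3.3333, 3).

Step 2 — sample covariance matrix, S[i,j] = (1/(n-1)) · Σ_k (x_{k,i} - mean_i) · (x_{k,j} - mean_j), divisor n-1 = 5:
  S[X,X] = ((1.6667)·(1.6667) + (-3.3333)·(-3.3333) + (-0.3333)·(-0.3333) + (-2.3333)·(-2.3333) + (2.6667)·(2.6667) + (1.6667)·(1.6667)) / 5 = 29.3333/5 = 5.8667
  S[X,Y] = ((1.6667)·(0) + (-3.3333)·(2) + (-0.3333)·(-3) + (-2.3333)·(-3) + (2.6667)·(4) + (1.6667)·(0)) / 5 = 12/5 = 2.4
  S[Y,Y] = ((0)·(0) + (2)·(2) + (-3)·(-3) + (-3)·(-3) + (4)·(4) + (0)·(0)) / 5 = 38/5 = 7.6
  S = [[5.8667, 2.4],
 [2.4, 7.6]].

Step 3 — invert S. det(S) = 5.8667·7.6 - (2.4)² = 38.8267.
  S^{-1} = (1/det) · [[d, -b], [-b, a]] = [[0.1957, -0.0618],
 [-0.0618, 0.1511]].

Step 4 — quadratic form (x̄ - mu_0)^T · S^{-1} · (x̄ - mu_0):
  S^{-1} · (x̄ - mu_0) = (0.467, 0.2473),
  (x̄ - mu_0)^T · [...] = (3.3333)·(0.467) + (3)·(0.2473) = 2.2985.

Step 5 — scale by n: T² = 6 · 2.2985 = 13.7912.

T² ≈ 13.7912


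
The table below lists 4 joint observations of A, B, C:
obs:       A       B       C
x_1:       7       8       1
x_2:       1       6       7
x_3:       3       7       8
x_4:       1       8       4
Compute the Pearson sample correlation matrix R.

Step 1 — column means:
  mean(A) = (7 + 1 + 3 + 1) / 4 = 12/4 = 3
  mean(B) = (8 + 6 + 7 + 8) / 4 = 29/4 = 7.25
  mean(C) = (1 + 7 + 8 + 4) / 4 = 20/4 = 5

Step 2 — sample variances and covariances s[i,j] = (1/(n-1)) · Σ_k (x_{k,i} - mean_i) · (x_{k,j} - mean_j), with n-1 = 3:
  s[A,A] = ((4)·(4) + (-2)·(-2) + (0)·(0) + (-2)·(-2)) / 3 = 24/3 = 8
  s[A,B] = ((4)·(0.75) + (-2)·(-1.25) + (0)·(-0.25) + (-2)·(0.75)) / 3 = 4/3 = 1.3333
  s[A,C] = ((4)·(-4) + (-2)·(2) + (0)·(3) + (-2)·(-1)) / 3 = -18/3 = -6
  s[B,B] = ((0.75)·(0.75) + (-1.25)·(-1.25) + (-0.25)·(-0.25) + (0.75)·(0.75)) / 3 = 2.75/3 = 0.9167
  s[B,C] = ((0.75)·(-4) + (-1.25)·(2) + (-0.25)·(3) + (0.75)·(-1)) / 3 = -7/3 = -2.3333
  s[C,C] = ((-4)·(-4) + (2)·(2) + (3)·(3) + (-1)·(-1)) / 3 = 30/3 = 10
  Sample standard deviations s_i = √(s[i,i]):
  s(A) = √(8) = 2.8284
  s(B) = √(0.9167) = 0.9574
  s(C) = √(10) = 3.1623

Step 3 — r_{ij} = s_{ij} / (s_i · s_j):
  r[A,A] = 1 (diagonal).
  r[A,B] = 1.3333 / (2.8284 · 0.9574) = 1.3333 / 2.708 = 0.4924
  r[A,C] = -6 / (2.8284 · 3.1623) = -6 / 8.9443 = -0.6708
  r[B,B] = 1 (diagonal).
  r[B,C] = -2.3333 / (0.9574 · 3.1623) = -2.3333 / 3.0277 = -0.7707
  r[C,C] = 1 (diagonal).

R is symmetric with unit diagonal. Assembling:

R = [[1, 0.4924, -0.6708],
 [0.4924, 1, -0.7707],
 [-0.6708, -0.7707, 1]]


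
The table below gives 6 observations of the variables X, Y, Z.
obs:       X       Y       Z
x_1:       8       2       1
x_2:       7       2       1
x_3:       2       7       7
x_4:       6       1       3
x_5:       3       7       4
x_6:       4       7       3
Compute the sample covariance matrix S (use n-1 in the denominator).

Step 1 — column means:
  mean(X) = (8 + 7 + 2 + 6 + 3 + 4) / 6 = 30/6 = 5
  mean(Y) = (2 + 2 + 7 + 1 + 7 + 7) / 6 = 26/6 = 4.3333
  mean(Z) = (1 + 1 + 7 + 3 + 4 + 3) / 6 = 19/6 = 3.1667

Step 2 — sample covariance S[i,j] = (1/(n-1)) · Σ_k (x_{k,i} - mean_i) · (x_{k,j} - mean_j), with n-1 = 5.
  S[X,X] = ((3)·(3) + (2)·(2) + (-3)·(-3) + (1)·(1) + (-2)·(-2) + (-1)·(-1)) / 5 = 28/5 = 5.6
  S[X,Y] = ((3)·(-2.3333) + (2)·(-2.3333) + (-3)·(2.6667) + (1)·(-3.3333) + (-2)·(2.6667) + (-1)·(2.6667)) / 5 = -31/5 = -6.2
  S[X,Z] = ((3)·(-2.1667) + (2)·(-2.1667) + (-3)·(3.8333) + (1)·(-0.1667) + (-2)·(0.8333) + (-1)·(-0.1667)) / 5 = -24/5 = -4.8
  S[Y,Y] = ((-2.3333)·(-2.3333) + (-2.3333)·(-2.3333) + (2.6667)·(2.6667) + (-3.3333)·(-3.3333) + (2.6667)·(2.6667) + (2.6667)·(2.6667)) / 5 = 43.3333/5 = 8.6667
  S[Y,Z] = ((-2.3333)·(-2.1667) + (-2.3333)·(-2.1667) + (2.6667)·(3.8333) + (-3.3333)·(-0.1667) + (2.6667)·(0.8333) + (2.6667)·(-0.1667)) / 5 = 22.6667/5 = 4.5333
  S[Z,Z] = ((-2.1667)·(-2.1667) + (-2.1667)·(-2.1667) + (3.8333)·(3.8333) + (-0.1667)·(-0.1667) + (0.8333)·(0.8333) + (-0.1667)·(-0.1667)) / 5 = 24.8333/5 = 4.9667

S is symmetric (S[j,i] = S[i,j]). Assembling:

S = [[5.6, -6.2, -4.8],
 [-6.2, 8.6667, 4.5333],
 [-4.8, 4.5333, 4.9667]]


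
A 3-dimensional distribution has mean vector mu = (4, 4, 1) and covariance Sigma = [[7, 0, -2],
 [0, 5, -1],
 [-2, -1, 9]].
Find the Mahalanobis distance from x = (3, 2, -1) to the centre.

Step 1 — centre the observation: (x - mu) = (-1, -2, -2).

Step 2 — invert Sigma (cofactor / det for 3×3, or solve directly):
  Sigma^{-1} = [[0.1528, 0.0069, 0.0347],
 [0.0069, 0.2049, 0.0243],
 [0.0347, 0.0243, 0.1215]].

Step 3 — form the quadratic (x - mu)^T · Sigma^{-1} · (x - mu):
  Sigma^{-1} · (x - mu) = (-0.2361, -0.4653, -0.3264).
  (x - mu)^T · [Sigma^{-1} · (x - mu)] = (-1)·(-0.2361) + (-2)·(-0.4653) + (-2)·(-0.3264) = 1.8194.

Step 4 — take square root: d = √(1.8194) ≈ 1.3489.

d(x, mu) = √(1.8194) ≈ 1.3489


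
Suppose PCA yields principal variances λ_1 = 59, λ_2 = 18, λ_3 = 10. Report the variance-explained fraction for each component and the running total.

Step 1 — total variance = trace(Sigma) = Σ λ_i = 59 + 18 + 10 = 87.

Step 2 — fraction explained by component i = λ_i / Σ λ:
  PC1: 59/87 = 0.6782
  PC2: 18/87 = 0.2069
  PC3: 10/87 = 0.1149

Step 3 — cumulative fraction after k components = (λ_1 + ... + λ_k) / Σ λ:
  k = 1: 59/87 = 0.6782
  k = 2: (59 + 18)/87 = 77/87 = 0.8851
  k = 3: (59 + 18 + 10)/87 = 87/87 = 1

Summary (fraction, with percent):

explained: PC1 0.6782 (67.82%), PC2 0.2069 (20.69%), PC3 0.1149 (11.49%);  cumulative: 0.6782, 0.8851, 1


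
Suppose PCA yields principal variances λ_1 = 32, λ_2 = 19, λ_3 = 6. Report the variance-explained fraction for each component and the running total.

Step 1 — total variance = trace(Sigma) = Σ λ_i = 32 + 19 + 6 = 57.

Step 2 — fraction explained by component i = λ_i / Σ λ:
  PC1: 32/57 = 0.5614
  PC2: 19/57 = 0.3333
  PC3: 6/57 = 0.1053

Step 3 — cumulative fraction after k components = (λ_1 + ... + λ_k) / Σ λ:
  k = 1: 32/57 = 0.5614
  k = 2: (32 + 19)/57 = 51/57 = 0.8947
  k = 3: (32 + 19 + 6)/57 = 57/57 = 1

Summary (fraction, with percent):

explained: PC1 0.5614 (56.14%), PC2 0.3333 (33.33%), PC3 0.1053 (10.53%);  cumulative: 0.5614, 0.8947, 1


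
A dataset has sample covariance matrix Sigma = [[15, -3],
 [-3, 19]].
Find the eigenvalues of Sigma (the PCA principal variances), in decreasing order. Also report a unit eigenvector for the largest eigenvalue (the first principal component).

Step 1 — characteristic polynomial of 2×2 Sigma:
  det(Sigma - λI) = λ² - trace · λ + det = 0.
  trace = 15 + 19 = 34, det = 15·19 - (-3)² = 276.
Step 2 — discriminant:
  Δ = trace² - 4·det = 1156 - 1104 = 52.
Step 3 — eigenvalues:
  λ = (trace ± √Δ)/2 = (34 ± 7.2111)/2,
  λ_1 = 20.6056,  λ_2 = 13.3944.

Step 4 — unit eigenvector for λ_1: solve (Sigma - λ_1 I)v = 0. First row:
  (15 - 20.6056)·v_x + (-3)·v_y = 0, i.e. (-5.6056)·v_x + (-3)·v_y = 0,
  so v ∝ (b, λ_1 - a) = (-3, 5.6056); multiply by -1 so the first entry is positive: u = (3, -5.6056).
  ||u|| = √((3)² + (-5.6056)²) = √(40.4222) ≈ 6.3578,
  v_1 = u/||u|| ≈ (0.4719, -0.8817) (||v_1|| = 1).

λ_1 = 20.6056,  λ_2 = 13.3944;  v_1 ≈ (0.4719, -0.8817)


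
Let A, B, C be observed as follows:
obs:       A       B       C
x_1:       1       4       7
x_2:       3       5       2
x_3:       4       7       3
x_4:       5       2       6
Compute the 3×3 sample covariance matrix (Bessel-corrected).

Step 1 — column means:
  mean(A) = (1 + 3 + 4 + 5) / 4 = 13/4 = 3.25
  mean(B) = (4 + 5 + 7 + 2) / 4 = 18/4 = 4.5
  mean(C) = (7 + 2 + 3 + 6) / 4 = 18/4 = 4.5

Step 2 — sample covariance S[i,j] = (1/(n-1)) · Σ_k (x_{k,i} - mean_i) · (x_{k,j} - mean_j), with n-1 = 3.
  S[A,A] = ((-2.25)·(-2.25) + (-0.25)·(-0.25) + (0.75)·(0.75) + (1.75)·(1.75)) / 3 = 8.75/3 = 2.9167
  S[A,B] = ((-2.25)·(-0.5) + (-0.25)·(0.5) + (0.75)·(2.5) + (1.75)·(-2.5)) / 3 = -1.5/3 = -0.5
  S[A,C] = ((-2.25)·(2.5) + (-0.25)·(-2.5) + (0.75)·(-1.5) + (1.75)·(1.5)) / 3 = -3.5/3 = -1.1667
  S[B,B] = ((-0.5)·(-0.5) + (0.5)·(0.5) + (2.5)·(2.5) + (-2.5)·(-2.5)) / 3 = 13/3 = 4.3333
  S[B,C] = ((-0.5)·(2.5) + (0.5)·(-2.5) + (2.5)·(-1.5) + (-2.5)·(1.5)) / 3 = -10/3 = -3.3333
  S[C,C] = ((2.5)·(2.5) + (-2.5)·(-2.5) + (-1.5)·(-1.5) + (1.5)·(1.5)) / 3 = 17/3 = 5.6667

S is symmetric (S[j,i] = S[i,j]). Assembling:

S = [[2.9167, -0.5, -1.1667],
 [-0.5, 4.3333, -3.3333],
 [-1.1667, -3.3333, 5.6667]]


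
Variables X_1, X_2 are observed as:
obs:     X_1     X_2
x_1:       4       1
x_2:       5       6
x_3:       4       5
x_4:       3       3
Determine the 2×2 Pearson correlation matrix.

Step 1 — column means:
  mean(X_1) = (4 + 5 + 4 + 3) / 4 = 16/4 = 4
  mean(X_2) = (1 + 6 + 5 + 3) / 4 = 15/4 = 3.75

Step 2 — sample variances and covariances s[i,j] = (1/(n-1)) · Σ_k (x_{k,i} - mean_i) · (x_{k,j} - mean_j), with n-1 = 3:
  s[X_1,X_1] = ((0)·(0) + (1)·(1) + (0)·(0) + (-1)·(-1)) / 3 = 2/3 = 0.6667
  s[X_1,X_2] = ((0)·(-2.75) + (1)·(2.25) + (0)·(1.25) + (-1)·(-0.75)) / 3 = 3/3 = 1
  s[X_2,X_2] = ((-2.75)·(-2.75) + (2.25)·(2.25) + (1.25)·(1.25) + (-0.75)·(-0.75)) / 3 = 14.75/3 = 4.9167
  Sample standard deviations s_i = √(s[i,i]):
  s(X_1) = √(0.6667) = 0.8165
  s(X_2) = √(4.9167) = 2.2174

Step 3 — r_{ij} = s_{ij} / (s_i · s_j):
  r[X_1,X_1] = 1 (diagonal).
  r[X_1,X_2] = 1 / (0.8165 · 2.2174) = 1 / 1.8105 = 0.5523
  r[X_2,X_2] = 1 (diagonal).

R is symmetric with unit diagonal. Assembling:

R = [[1, 0.5523],
 [0.5523, 1]]


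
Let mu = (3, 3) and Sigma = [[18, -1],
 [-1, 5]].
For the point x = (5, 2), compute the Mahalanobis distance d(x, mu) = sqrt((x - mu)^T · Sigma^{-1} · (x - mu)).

Step 1 — centre the observation: (x - mu) = (2, -1).

Step 2 — invert Sigma. det(Sigma) = 18·5 - (-1)² = 89.
  Sigma^{-1} = (1/det) · [[d, -b], [-b, a]] = [[0.0562, 0.0112],
 [0.0112, 0.2022]].

Step 3 — form the quadratic (x - mu)^T · Sigma^{-1} · (x - mu):
  Sigma^{-1} · (x - mu) = (0.1011, -0.1798).
  (x - mu)^T · [Sigma^{-1} · (x - mu)] = (2)·(0.1011) + (-1)·(-0.1798) = 0.382.

Step 4 — take square root: d = √(0.382) ≈ 0.6181.

d(x, mu) = √(0.382) ≈ 0.6181


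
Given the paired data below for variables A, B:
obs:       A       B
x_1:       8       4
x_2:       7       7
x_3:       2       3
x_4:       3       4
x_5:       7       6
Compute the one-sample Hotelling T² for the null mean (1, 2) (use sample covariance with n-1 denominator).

Step 1 — sample mean vector:
  mean(A) = (8 + 7 + 2 + 3 + 7) / 5 = 27/5 = 5.4
  mean(B) = (4 + 7 + 3 + 4 + 6) / 5 = 24/5 = 4.8
  x̄ = (5.4, 4.8),  deviation x̄ - mu_0 = (5.4, 4.8) - (1, 2) = (4.4, 2.8).

Step 2 — sample covariance matrix, S[i,j] = (1/(n-1)) · Σ_k (x_{k,i} - mean_i) · (x_{k,j} - mean_j), divisor n-1 = 4:
  S[A,A] = ((2.6)·(2.6) + (1.6)·(1.6) + (-3.4)·(-3.4) + (-2.4)·(-2.4) + (1.6)·(1.6)) / 4 = 29.2/4 = 7.3
  S[A,B] = ((2.6)·(-0.8) + (1.6)·(2.2) + (-3.4)·(-1.8) + (-2.4)·(-0.8) + (1.6)·(1.2)) / 4 = 11.4/4 = 2.85
  S[B,B] = ((-0.8)·(-0.8) + (2.2)·(2.2) + (-1.8)·(-1.8) + (-0.8)·(-0.8) + (1.2)·(1.2)) / 4 = 10.8/4 = 2.7
  S = [[7.3, 2.85],
 [2.85, 2.7]].

Step 3 — invert S. det(S) = 7.3·2.7 - (2.85)² = 11.5875.
  S^{-1} = (1/det) · [[d, -b], [-b, a]] = [[0.233, -0.246],
 [-0.246, 0.63]].

Step 4 — quadratic form (x̄ - mu_0)^T · S^{-1} · (x̄ - mu_0):
  S^{-1} · (x̄ - mu_0) = (0.3366, 0.6818),
  (x̄ - mu_0)^T · [...] = (4.4)·(0.3366) + (2.8)·(0.6818) = 3.3899.

Step 5 — scale by n: T² = 5 · 3.3899 = 16.9493.

T² ≈ 16.9493


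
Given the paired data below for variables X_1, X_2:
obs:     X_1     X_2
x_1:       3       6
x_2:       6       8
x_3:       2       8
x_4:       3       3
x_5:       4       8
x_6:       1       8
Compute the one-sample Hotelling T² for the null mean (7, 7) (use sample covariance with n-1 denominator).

Step 1 — sample mean vector:
  mean(X_1) = (3 + 6 + 2 + 3 + 4 + 1) / 6 = 19/6 = 3.1667
  mean(X_2) = (6 + 8 + 8 + 3 + 8 + 8) / 6 = 41/6 = 6.8333
  x̄ = (3.1667, 6.8333),  deviation x̄ - mu_0 = (3.1667, 6.8333) - (7, 7) = (-3.8333, -0.1667).

Step 2 — sample covariance matrix, S[i,j] = (1/(n-1)) · Σ_k (x_{k,i} - mean_i) · (x_{k,j} - mean_j), divisor n-1 = 5:
  S[X_1,X_1] = ((-0.1667)·(-0.1667) + (2.8333)·(2.8333) + (-1.1667)·(-1.1667) + (-0.1667)·(-0.1667) + (0.8333)·(0.8333) + (-2.1667)·(-2.1667)) / 5 = 14.8333/5 = 2.9667
  S[X_1,X_2] = ((-0.1667)·(-0.8333) + (2.8333)·(1.1667) + (-1.1667)·(1.1667) + (-0.1667)·(-3.8333) + (0.8333)·(1.1667) + (-2.1667)·(1.1667)) / 5 = 1.1667/5 = 0.2333
  S[X_2,X_2] = ((-0.8333)·(-0.8333) + (1.1667)·(1.1667) + (1.1667)·(1.1667) + (-3.8333)·(-3.8333) + (1.1667)·(1.1667) + (1.1667)·(1.1667)) / 5 = 20.8333/5 = 4.1667
  S = [[2.9667, 0.2333],
 [0.2333, 4.1667]].

Step 3 — invert S. det(S) = 2.9667·4.1667 - (0.2333)² = 12.3067.
  S^{-1} = (1/det) · [[d, -b], [-b, a]] = [[0.3386, -0.019],
 [-0.019, 0.2411]].

Step 4 — quadratic form (x̄ - mu_0)^T · S^{-1} · (x̄ - mu_0):
  S^{-1} · (x̄ - mu_0) = (-1.2947, 0.0325),
  (x̄ - mu_0)^T · [...] = (-3.8333)·(-1.2947) + (-0.1667)·(0.0325) = 4.9576.

Step 5 — scale by n: T² = 6 · 4.9576 = 29.7454.

T² ≈ 29.7454


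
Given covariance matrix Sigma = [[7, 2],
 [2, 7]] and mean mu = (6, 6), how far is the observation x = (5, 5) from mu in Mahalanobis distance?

Step 1 — centre the observation: (x - mu) = (-1, -1).

Step 2 — invert Sigma. det(Sigma) = 7·7 - (2)² = 45.
  Sigma^{-1} = (1/det) · [[d, -b], [-b, a]] = [[0.1556, -0.0444],
 [-0.0444, 0.1556]].

Step 3 — form the quadratic (x - mu)^T · Sigma^{-1} · (x - mu):
  Sigma^{-1} · (x - mu) = (-0.1111, -0.1111).
  (x - mu)^T · [Sigma^{-1} · (x - mu)] = (-1)·(-0.1111) + (-1)·(-0.1111) = 0.2222.

Step 4 — take square root: d = √(0.2222) ≈ 0.4714.

d(x, mu) = √(0.2222) ≈ 0.4714


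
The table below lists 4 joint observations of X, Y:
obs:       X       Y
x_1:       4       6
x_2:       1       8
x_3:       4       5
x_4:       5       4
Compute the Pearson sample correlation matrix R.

Step 1 — column means:
  mean(X) = (4 + 1 + 4 + 5) / 4 = 14/4 = 3.5
  mean(Y) = (6 + 8 + 5 + 4) / 4 = 23/4 = 5.75

Step 2 — sample variances and covariances s[i,j] = (1/(n-1)) · Σ_k (x_{k,i} - mean_i) · (x_{k,j} - mean_j), with n-1 = 3:
  s[X,X] = ((0.5)·(0.5) + (-2.5)·(-2.5) + (0.5)·(0.5) + (1.5)·(1.5)) / 3 = 9/3 = 3
  s[X,Y] = ((0.5)·(0.25) + (-2.5)·(2.25) + (0.5)·(-0.75) + (1.5)·(-1.75)) / 3 = -8.5/3 = -2.8333
  s[Y,Y] = ((0.25)·(0.25) + (2.25)·(2.25) + (-0.75)·(-0.75) + (-1.75)·(-1.75)) / 3 = 8.75/3 = 2.9167
  Sample standard deviations s_i = √(s[i,i]):
  s(X) = √(3) = 1.7321
  s(Y) = √(2.9167) = 1.7078

Step 3 — r_{ij} = s_{ij} / (s_i · s_j):
  r[X,X] = 1 (diagonal).
  r[X,Y] = -2.8333 / (1.7321 · 1.7078) = -2.8333 / 2.958 = -0.9578
  r[Y,Y] = 1 (diagonal).

R is symmetric with unit diagonal. Assembling:

R = [[1, -0.9578],
 [-0.9578, 1]]


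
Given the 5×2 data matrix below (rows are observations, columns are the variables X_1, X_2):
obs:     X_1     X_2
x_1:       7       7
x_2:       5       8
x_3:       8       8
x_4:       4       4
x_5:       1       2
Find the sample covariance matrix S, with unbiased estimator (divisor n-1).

Step 1 — column means:
  mean(X_1) = (7 + 5 + 8 + 4 + 1) / 5 = 25/5 = 5
  mean(X_2) = (7 + 8 + 8 + 4 + 2) / 5 = 29/5 = 5.8

Step 2 — sample covariance S[i,j] = (1/(n-1)) · Σ_k (x_{k,i} - mean_i) · (x_{k,j} - mean_j), with n-1 = 4.
  S[X_1,X_1] = ((2)·(2) + (0)·(0) + (3)·(3) + (-1)·(-1) + (-4)·(-4)) / 4 = 30/4 = 7.5
  S[X_1,X_2] = ((2)·(1.2) + (0)·(2.2) + (3)·(2.2) + (-1)·(-1.8) + (-4)·(-3.8)) / 4 = 26/4 = 6.5
  S[X_2,X_2] = ((1.2)·(1.2) + (2.2)·(2.2) + (2.2)·(2.2) + (-1.8)·(-1.8) + (-3.8)·(-3.8)) / 4 = 28.8/4 = 7.2

S is symmetric (S[j,i] = S[i,j]). Assembling:

S = [[7.5, 6.5],
 [6.5, 7.2]]


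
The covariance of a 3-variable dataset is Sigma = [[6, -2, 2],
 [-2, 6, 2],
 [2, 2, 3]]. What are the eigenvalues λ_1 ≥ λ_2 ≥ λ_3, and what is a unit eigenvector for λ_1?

Step 1 — characteristic polynomial p(λ) = det(λI - Sigma) = λ³ - tr·λ² + c_1·λ - det, where tr = trace, c_1 = sum of the principal 2×2 minors, det = det(Sigma):
  tr = 6 + 6 + 3 = 15,
  c_1 = (6·6 - (-2)²) + (6·3 - (2)²) + (6·3 - (2)²) = 32 + 14 + 14 = 60,
  det = 6·(6·3 - (2)²) - (-2)·((-2)·3 - (2)·(2)) + (2)·((-2)·(2) - 6·(2)) = 6·(14) - (-2)·(-10) + (2)·(-16) = 32.
  So p(λ) = λ³ - 15λ² + 60λ - 32.
Step 2 — look for an integer root (rational root theorem: any rational root is an integer divisor of 32). Testing λ = 8:
  p(8) = 512 - 960 + 480 - 32 = 0  ✓
  Dividing out (λ - 8): p(λ) = (λ - 8)(λ² - 7λ + 4).
Step 3 — remaining eigenvalues from the quadratic λ² - 7λ + 4 = 0:
  Δ = 7² - 4·4 = 49 - 16 = 33,  λ = (7 ± √33)/2 = (7 ± 5.7446)/2 ≈ 6.3723 or 0.6277.
  Sorted: λ_1 = 8,  λ_2 = 6.3723,  λ_3 = 0.6277  (check: sum = 15 = tr ✓).

Step 4 — unit eigenvector for λ_1 = 8: v spans the null space of (Sigma - λ_1 I), whose rows are
  r_1 = (-2, -2, 2),  r_2 = (-2, -2, 2),  r_3 = (2, 2, -5).
  v is orthogonal to every row, so take v ∝ r_1 × r_3 = ((-2)·(-5) - (2)·(2), (2)·(2) - (-2)·(-5), (-2)·(2) - (-2)·(2)) = (6, -6, 0).
  Rescale (divide by 6): u = (1, -1, 0).
  ||u|| = √((1)² + (-1)² + (0)²) = √(2) ≈ 1.4142,  v_1 = u/||u|| ≈ (0.7071, -0.7071, 0) (||v_1|| = 1).

λ_1 = 8,  λ_2 = 6.3723,  λ_3 = 0.6277;  v_1 ≈ (0.7071, -0.7071, 0)


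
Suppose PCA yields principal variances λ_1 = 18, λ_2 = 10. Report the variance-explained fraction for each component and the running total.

Step 1 — total variance = trace(Sigma) = Σ λ_i = 18 + 10 = 28.

Step 2 — fraction explained by component i = λ_i / Σ λ:
  PC1: 18/28 = 0.6429
  PC2: 10/28 = 0.3571

Step 3 — cumulative fraction after k components = (λ_1 + ... + λ_k) / Σ λ:
  k = 1: 18/28 = 0.6429
  k = 2: (18 + 10)/28 = 28/28 = 1

Summary (fraction, with percent):

explained: PC1 0.6429 (64.29%), PC2 0.3571 (35.71%);  cumulative: 0.6429, 1


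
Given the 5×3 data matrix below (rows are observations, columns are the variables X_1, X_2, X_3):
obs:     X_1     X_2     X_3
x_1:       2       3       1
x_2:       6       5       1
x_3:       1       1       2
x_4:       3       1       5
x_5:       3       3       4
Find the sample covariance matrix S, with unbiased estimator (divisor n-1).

Step 1 — column means:
  mean(X_1) = (2 + 6 + 1 + 3 + 3) / 5 = 15/5 = 3
  mean(X_2) = (3 + 5 + 1 + 1 + 3) / 5 = 13/5 = 2.6
  mean(X_3) = (1 + 1 + 2 + 5 + 4) / 5 = 13/5 = 2.6

Step 2 — sample covariance S[i,j] = (1/(n-1)) · Σ_k (x_{k,i} - mean_i) · (x_{k,j} - mean_j), with n-1 = 4.
  S[X_1,X_1] = ((-1)·(-1) + (3)·(3) + (-2)·(-2) + (0)·(0) + (0)·(0)) / 4 = 14/4 = 3.5
  S[X_1,X_2] = ((-1)·(0.4) + (3)·(2.4) + (-2)·(-1.6) + (0)·(-1.6) + (0)·(0.4)) / 4 = 10/4 = 2.5
  S[X_1,X_3] = ((-1)·(-1.6) + (3)·(-1.6) + (-2)·(-0.6) + (0)·(2.4) + (0)·(1.4)) / 4 = -2/4 = -0.5
  S[X_2,X_2] = ((0.4)·(0.4) + (2.4)·(2.4) + (-1.6)·(-1.6) + (-1.6)·(-1.6) + (0.4)·(0.4)) / 4 = 11.2/4 = 2.8
  S[X_2,X_3] = ((0.4)·(-1.6) + (2.4)·(-1.6) + (-1.6)·(-0.6) + (-1.6)·(2.4) + (0.4)·(1.4)) / 4 = -6.8/4 = -1.7
  S[X_3,X_3] = ((-1.6)·(-1.6) + (-1.6)·(-1.6) + (-0.6)·(-0.6) + (2.4)·(2.4) + (1.4)·(1.4)) / 4 = 13.2/4 = 3.3

S is symmetric (S[j,i] = S[i,j]). Assembling:

S = [[3.5, 2.5, -0.5],
 [2.5, 2.8, -1.7],
 [-0.5, -1.7, 3.3]]


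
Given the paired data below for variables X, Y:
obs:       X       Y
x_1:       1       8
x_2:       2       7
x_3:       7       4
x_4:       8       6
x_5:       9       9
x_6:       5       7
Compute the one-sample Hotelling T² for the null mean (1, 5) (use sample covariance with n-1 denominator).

Step 1 — sample mean vector:
  mean(X) = (1 + 2 + 7 + 8 + 9 + 5) / 6 = 32/6 = 5.3333
  mean(Y) = (8 + 7 + 4 + 6 + 9 + 7) / 6 = 41/6 = 6.8333
  x̄ = (5.3333, 6.8333),  deviation x̄ - mu_0 = (5.3333, 6.8333) - (1, 5) = (4.3333, 1.8333).

Step 2 — sample covariance matrix, S[i,j] = (1/(n-1)) · Σ_k (x_{k,i} - mean_i) · (x_{k,j} - mean_j), divisor n-1 = 5:
  S[X,X] = ((-4.3333)·(-4.3333) + (-3.3333)·(-3.3333) + (1.6667)·(1.6667) + (2.6667)·(2.6667) + (3.6667)·(3.6667) + (-0.3333)·(-0.3333)) / 5 = 53.3333/5 = 10.6667
  S[X,Y] = ((-4.3333)·(1.1667) + (-3.3333)·(0.1667) + (1.6667)·(-2.8333) + (2.6667)·(-0.8333) + (3.6667)·(2.1667) + (-0.3333)·(0.1667)) / 5 = -4.6667/5 = -0.9333
  S[Y,Y] = ((1.1667)·(1.1667) + (0.1667)·(0.1667) + (-2.8333)·(-2.8333) + (-0.8333)·(-0.8333) + (2.1667)·(2.1667) + (0.1667)·(0.1667)) / 5 = 14.8333/5 = 2.9667
  S = [[10.6667, -0.9333],
 [-0.9333, 2.9667]].

Step 3 — invert S. det(S) = 10.6667·2.9667 - (-0.9333)² = 30.7733.
  S^{-1} = (1/det) · [[d, -b], [-b, a]] = [[0.0964, 0.0303],
 [0.0303, 0.3466]].

Step 4 — quadratic form (x̄ - mu_0)^T · S^{-1} · (x̄ - mu_0):
  S^{-1} · (x̄ - mu_0) = (0.4734, 0.7669),
  (x̄ - mu_0)^T · [...] = (4.3333)·(0.4734) + (1.8333)·(0.7669) = 3.4572.

Step 5 — scale by n: T² = 6 · 3.4572 = 20.7431.

T² ≈ 20.7431


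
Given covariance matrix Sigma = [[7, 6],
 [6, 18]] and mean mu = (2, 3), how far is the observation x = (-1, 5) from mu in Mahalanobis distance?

Step 1 — centre the observation: (x - mu) = (-3, 2).

Step 2 — invert Sigma. det(Sigma) = 7·18 - (6)² = 90.
  Sigma^{-1} = (1/det) · [[d, -b], [-b, a]] = [[0.2, -0.0667],
 [-0.0667, 0.0778]].

Step 3 — form the quadratic (x - mu)^T · Sigma^{-1} · (x - mu):
  Sigma^{-1} · (x - mu) = (-0.7333, 0.3556).
  (x - mu)^T · [Sigma^{-1} · (x - mu)] = (-3)·(-0.7333) + (2)·(0.3556) = 2.9111.

Step 4 — take square root: d = √(2.9111) ≈ 1.7062.

d(x, mu) = √(2.9111) ≈ 1.7062


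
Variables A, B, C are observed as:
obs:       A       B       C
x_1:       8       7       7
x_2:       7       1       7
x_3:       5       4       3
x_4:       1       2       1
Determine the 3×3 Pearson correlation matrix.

Step 1 — column means:
  mean(A) = (8 + 7 + 5 + 1) / 4 = 21/4 = 5.25
  mean(B) = (7 + 1 + 4 + 2) / 4 = 14/4 = 3.5
  mean(C) = (7 + 7 + 3 + 1) / 4 = 18/4 = 4.5

Step 2 — sample variances and covariances s[i,j] = (1/(n-1)) · Σ_k (x_{k,i} - mean_i) · (x_{k,j} - mean_j), with n-1 = 3:
  s[A,A] = ((2.75)·(2.75) + (1.75)·(1.75) + (-0.25)·(-0.25) + (-4.25)·(-4.25)) / 3 = 28.75/3 = 9.5833
  s[A,B] = ((2.75)·(3.5) + (1.75)·(-2.5) + (-0.25)·(0.5) + (-4.25)·(-1.5)) / 3 = 11.5/3 = 3.8333
  s[A,C] = ((2.75)·(2.5) + (1.75)·(2.5) + (-0.25)·(-1.5) + (-4.25)·(-3.5)) / 3 = 26.5/3 = 8.8333
  s[B,B] = ((3.5)·(3.5) + (-2.5)·(-2.5) + (0.5)·(0.5) + (-1.5)·(-1.5)) / 3 = 21/3 = 7
  s[B,C] = ((3.5)·(2.5) + (-2.5)·(2.5) + (0.5)·(-1.5) + (-1.5)·(-3.5)) / 3 = 7/3 = 2.3333
  s[C,C] = ((2.5)·(2.5) + (2.5)·(2.5) + (-1.5)·(-1.5) + (-3.5)·(-3.5)) / 3 = 27/3 = 9
  Sample standard deviations s_i = √(s[i,i]):
  s(A) = √(9.5833) = 3.0957
  s(B) = √(7) = 2.6458
  s(C) = √(9) = 3

Step 3 — r_{ij} = s_{ij} / (s_i · s_j):
  r[A,A] = 1 (diagonal).
  r[A,B] = 3.8333 / (3.0957 · 2.6458) = 3.8333 / 8.1904 = 0.468
  r[A,C] = 8.8333 / (3.0957 · 3) = 8.8333 / 9.2871 = 0.9511
  r[B,B] = 1 (diagonal).
  r[B,C] = 2.3333 / (2.6458 · 3) = 2.3333 / 7.9373 = 0.294
  r[C,C] = 1 (diagonal).

R is symmetric with unit diagonal. Assembling:

R = [[1, 0.468, 0.9511],
 [0.468, 1, 0.294],
 [0.9511, 0.294, 1]]
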